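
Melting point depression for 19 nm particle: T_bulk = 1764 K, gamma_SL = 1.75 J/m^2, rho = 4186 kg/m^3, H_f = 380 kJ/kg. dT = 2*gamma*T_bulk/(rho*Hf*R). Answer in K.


Radius R = 19/2 = 9.5 nm = 9.5e-09 m
Convert H_f = 380 kJ/kg = 380000 J/kg
dT = 2 * gamma_SL * T_bulk / (rho * H_f * R)
dT = 2 * 1.75 * 1764 / (4186 * 380000 * 9.5e-09)
dT = 408.6 K

408.6


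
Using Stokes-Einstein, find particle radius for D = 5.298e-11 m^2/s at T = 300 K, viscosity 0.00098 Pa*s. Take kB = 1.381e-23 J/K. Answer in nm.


Stokes-Einstein: R = kB*T / (6*pi*eta*D)
R = 1.381e-23 * 300 / (6 * pi * 0.00098 * 5.298e-11)
R = 4.23327e-09 m = 4.23 nm

4.23


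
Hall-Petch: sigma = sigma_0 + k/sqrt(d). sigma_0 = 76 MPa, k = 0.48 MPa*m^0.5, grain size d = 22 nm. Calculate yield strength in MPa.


d = 22 nm = 2.2e-08 m
sqrt(d) = 0.000148324
Hall-Petch contribution = k / sqrt(d) = 0.48 / 0.000148324 = 3236.2 MPa
sigma = sigma_0 + k/sqrt(d) = 76 + 3236.2 = 3312.2 MPa

3312.2


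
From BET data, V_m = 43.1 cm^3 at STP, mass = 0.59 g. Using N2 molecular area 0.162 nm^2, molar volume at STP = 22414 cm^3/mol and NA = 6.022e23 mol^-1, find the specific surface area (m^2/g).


Number of moles in monolayer = V_m / 22414 = 43.1 / 22414 = 0.00192291
Number of molecules = moles * NA = 0.00192291 * 6.022e23
SA = molecules * sigma / mass
SA = (43.1 / 22414) * 6.022e23 * 0.162e-18 / 0.59
SA = 318.0 m^2/g

318.0


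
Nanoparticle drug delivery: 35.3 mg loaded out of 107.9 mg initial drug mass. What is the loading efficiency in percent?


Drug loading efficiency = (drug loaded / drug initial) * 100
DLE = 35.3 / 107.9 * 100
DLE = 0.3272 * 100
DLE = 32.72%

32.72


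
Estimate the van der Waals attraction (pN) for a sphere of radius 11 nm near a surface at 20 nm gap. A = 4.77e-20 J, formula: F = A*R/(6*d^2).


Convert to SI: R = 11 nm = 1.1e-08 m, d = 20 nm = 2e-08 m
F = A * R / (6 * d^2)
F = 4.77e-20 * 1.1e-08 / (6 * (2e-08)^2)
F = 2.18625e-13 N = 0.219 pN

0.219


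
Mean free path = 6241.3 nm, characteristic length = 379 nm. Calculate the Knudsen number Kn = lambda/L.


Knudsen number Kn = lambda / L
Kn = 6241.3 / 379
Kn = 16.4678

16.4678


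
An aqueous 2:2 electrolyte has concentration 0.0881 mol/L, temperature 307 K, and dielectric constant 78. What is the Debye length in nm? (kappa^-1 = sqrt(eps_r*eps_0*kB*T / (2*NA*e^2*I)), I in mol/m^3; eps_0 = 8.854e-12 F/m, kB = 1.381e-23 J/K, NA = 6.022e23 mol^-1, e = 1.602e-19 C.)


Ionic strength I = 0.0881 * 2^2 * 1000 = 352.4 mol/m^3
kappa^-1 = sqrt(78 * 8.854e-12 * 1.381e-23 * 307 / (2 * 6.022e23 * (1.602e-19)^2 * 352.4))
kappa^-1 = 0.518 nm

0.518


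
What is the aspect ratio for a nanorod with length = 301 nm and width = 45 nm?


Aspect ratio AR = length / diameter
AR = 301 / 45
AR = 6.69

6.69


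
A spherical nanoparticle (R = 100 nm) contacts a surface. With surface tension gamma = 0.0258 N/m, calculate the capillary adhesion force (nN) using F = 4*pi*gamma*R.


Convert radius: R = 100 nm = 1e-07 m
F = 4 * pi * gamma * R
F = 4 * pi * 0.0258 * 1e-07
F = 3.24212e-08 N = 32.4212 nN

32.4212


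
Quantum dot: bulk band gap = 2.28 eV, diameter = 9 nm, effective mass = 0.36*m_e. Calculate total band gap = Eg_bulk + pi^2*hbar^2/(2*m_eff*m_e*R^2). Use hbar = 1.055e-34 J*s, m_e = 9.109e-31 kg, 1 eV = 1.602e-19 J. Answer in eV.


Radius R = 9/2 nm = 4.5e-09 m
Confinement energy dE = pi^2 * hbar^2 / (2 * m_eff * m_e * R^2)
dE = pi^2 * (1.055e-34)^2 / (2 * 0.36 * 9.109e-31 * (4.5e-09)^2) J, divided by 1.602e-19 J/eV
dE = 0.0516 eV
Total band gap = E_g(bulk) + dE = 2.28 + 0.0516 = 2.3316 eV

2.3316


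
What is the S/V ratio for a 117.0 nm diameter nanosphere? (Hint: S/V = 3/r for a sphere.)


Radius r = 117.0/2 = 58.5 nm
S/V = 3 / r = 3 / 58.5
S/V = 0.0513 nm^-1

0.0513


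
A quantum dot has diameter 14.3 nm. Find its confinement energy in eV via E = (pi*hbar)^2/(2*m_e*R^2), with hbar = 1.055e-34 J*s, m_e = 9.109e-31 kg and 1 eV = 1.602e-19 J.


Radius R = 14.3/2 = 7.15 nm = 7.15e-09 m
E = (pi * 1.055e-34)^2 / (2 * 9.109e-31 * (7.15e-09)^2)
E(J) = 1.17948e-21
E = E(J) / 1.602e-19 = 0.0074 eV

0.0074


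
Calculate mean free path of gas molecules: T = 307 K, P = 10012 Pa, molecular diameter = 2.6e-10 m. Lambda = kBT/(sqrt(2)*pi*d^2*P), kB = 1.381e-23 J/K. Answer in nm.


Mean free path: lambda = kB*T / (sqrt(2) * pi * d^2 * P)
lambda = 1.381e-23 * 307 / (sqrt(2) * pi * (2.6e-10)^2 * 10012)
lambda = 1.40994e-06 m
lambda = 1409.94 nm

1409.94


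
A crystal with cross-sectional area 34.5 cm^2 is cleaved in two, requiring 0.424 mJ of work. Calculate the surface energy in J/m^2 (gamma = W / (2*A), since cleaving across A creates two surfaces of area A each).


Convert: A = 34.5 cm^2 = 0.00345 m^2, W = 0.424 mJ = 0.000424 J
Cleaving exposes two faces of area A, so total new surface = 2*A and gamma = W / (2*A)
gamma = 0.000424 / (2 * 0.00345)
gamma = 0.061 J/m^2

0.061


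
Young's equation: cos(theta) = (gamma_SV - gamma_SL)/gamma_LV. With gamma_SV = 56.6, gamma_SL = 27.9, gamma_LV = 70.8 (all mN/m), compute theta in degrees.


cos(theta) = (gamma_SV - gamma_SL) / gamma_LV
cos(theta) = (56.6 - 27.9) / 70.8
cos(theta) = 0.405367
theta = arccos(0.405367) = 66.09 degrees

66.09


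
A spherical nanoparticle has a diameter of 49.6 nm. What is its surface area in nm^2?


Radius r = 49.6/2 = 24.8 nm
Surface area SA = 4 * pi * r^2
SA = 4 * pi * (24.8)^2
SA = 7728.82 nm^2

7728.82


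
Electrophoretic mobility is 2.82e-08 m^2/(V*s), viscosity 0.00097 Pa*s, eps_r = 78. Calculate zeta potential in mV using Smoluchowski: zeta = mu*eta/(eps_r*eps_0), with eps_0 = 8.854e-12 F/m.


Smoluchowski equation: zeta = mu * eta / (eps_r * eps_0)
zeta = 2.82e-08 * 0.00097 / (78 * 8.854e-12)
zeta = 0.039608 V = 39.61 mV

39.61


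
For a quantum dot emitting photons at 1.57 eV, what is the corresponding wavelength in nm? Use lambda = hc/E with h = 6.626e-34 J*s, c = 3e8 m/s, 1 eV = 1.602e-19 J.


Convert energy: E = 1.57 eV = 1.57 * 1.602e-19 = 2.51514e-19 J
lambda = h*c / E = 6.626e-34 * 3e8 / 2.51514e-19
lambda = 7.90334e-07 m = 790.3 nm

790.3


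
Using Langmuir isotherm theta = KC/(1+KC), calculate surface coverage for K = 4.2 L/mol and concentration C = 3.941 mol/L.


Langmuir isotherm: theta = K*C / (1 + K*C)
K*C = 4.2 * 3.941 = 16.5522
theta = 16.5522 / (1 + 16.5522) = 16.5522 / 17.5522
theta = 0.943

0.943


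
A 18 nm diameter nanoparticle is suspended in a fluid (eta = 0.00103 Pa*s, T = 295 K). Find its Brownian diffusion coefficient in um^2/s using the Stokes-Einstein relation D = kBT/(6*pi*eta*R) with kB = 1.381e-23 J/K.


Radius R = 18/2 = 9 nm = 9e-09 m
D = kB*T / (6*pi*eta*R)
D = 1.381e-23 * 295 / (6 * pi * 0.00103 * 9e-09)
D = 2.3315e-11 m^2/s = 23.315 um^2/s

23.315


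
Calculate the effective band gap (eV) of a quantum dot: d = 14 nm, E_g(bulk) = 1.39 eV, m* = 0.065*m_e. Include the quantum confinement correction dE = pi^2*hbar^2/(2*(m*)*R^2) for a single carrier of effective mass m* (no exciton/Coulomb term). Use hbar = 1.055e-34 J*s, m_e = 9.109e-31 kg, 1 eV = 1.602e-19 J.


Radius R = 14/2 nm = 7e-09 m
Confinement energy dE = pi^2 * hbar^2 / (2 * m_eff * m_e * R^2)
dE = pi^2 * (1.055e-34)^2 / (2 * 0.065 * 9.109e-31 * (7e-09)^2) J, divided by 1.602e-19 J/eV
dE = 0.1182 eV
Total band gap = E_g(bulk) + dE = 1.39 + 0.1182 = 1.5082 eV

1.5082


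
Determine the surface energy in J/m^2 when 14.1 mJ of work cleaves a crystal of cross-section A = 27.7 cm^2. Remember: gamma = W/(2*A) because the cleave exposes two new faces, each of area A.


Convert: A = 27.7 cm^2 = 0.00277 m^2, W = 14.1 mJ = 0.0141 J
Cleaving exposes two faces of area A, so total new surface = 2*A and gamma = W / (2*A)
gamma = 0.0141 / (2 * 0.00277)
gamma = 2.545 J/m^2

2.545


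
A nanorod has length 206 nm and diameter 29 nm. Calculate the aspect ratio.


Aspect ratio AR = length / diameter
AR = 206 / 29
AR = 7.1

7.1


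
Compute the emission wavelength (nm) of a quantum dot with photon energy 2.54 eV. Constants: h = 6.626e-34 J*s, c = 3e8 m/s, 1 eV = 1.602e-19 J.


Convert energy: E = 2.54 eV = 2.54 * 1.602e-19 = 4.06908e-19 J
lambda = h*c / E = 6.626e-34 * 3e8 / 4.06908e-19
lambda = 4.88513e-07 m = 488.5 nm

488.5


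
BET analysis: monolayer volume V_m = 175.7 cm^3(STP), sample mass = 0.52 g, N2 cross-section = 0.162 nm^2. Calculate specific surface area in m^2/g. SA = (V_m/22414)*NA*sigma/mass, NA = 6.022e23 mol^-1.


Number of moles in monolayer = V_m / 22414 = 175.7 / 22414 = 0.00783885
Number of molecules = moles * NA = 0.00783885 * 6.022e23
SA = molecules * sigma / mass
SA = (175.7 / 22414) * 6.022e23 * 0.162e-18 / 0.52
SA = 1470.6 m^2/g

1470.6


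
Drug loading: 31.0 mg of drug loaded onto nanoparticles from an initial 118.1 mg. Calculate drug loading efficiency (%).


Drug loading efficiency = (drug loaded / drug initial) * 100
DLE = 31.0 / 118.1 * 100
DLE = 0.2625 * 100
DLE = 26.25%

26.25


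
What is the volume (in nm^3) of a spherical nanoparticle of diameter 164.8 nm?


Radius r = 164.8/2 = 82.4 nm
Volume V = (4/3) * pi * r^3
V = (4/3) * pi * (82.4)^3
V = 2343528.53 nm^3

2343528.53


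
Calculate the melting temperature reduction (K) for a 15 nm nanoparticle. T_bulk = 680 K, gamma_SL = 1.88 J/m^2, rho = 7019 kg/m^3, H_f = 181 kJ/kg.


Radius R = 15/2 = 7.5 nm = 7.5e-09 m
Convert H_f = 181 kJ/kg = 181000 J/kg
dT = 2 * gamma_SL * T_bulk / (rho * H_f * R)
dT = 2 * 1.88 * 680 / (7019 * 181000 * 7.5e-09)
dT = 268.3 K

268.3


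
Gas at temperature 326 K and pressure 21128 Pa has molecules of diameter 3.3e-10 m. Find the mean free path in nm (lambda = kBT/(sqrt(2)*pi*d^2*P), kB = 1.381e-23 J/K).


Mean free path: lambda = kB*T / (sqrt(2) * pi * d^2 * P)
lambda = 1.381e-23 * 326 / (sqrt(2) * pi * (3.3e-10)^2 * 21128)
lambda = 4.40413e-07 m
lambda = 440.41 nm

440.41


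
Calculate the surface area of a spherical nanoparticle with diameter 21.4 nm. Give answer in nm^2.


Radius r = 21.4/2 = 10.7 nm
Surface area SA = 4 * pi * r^2
SA = 4 * pi * (10.7)^2
SA = 1438.72 nm^2

1438.72


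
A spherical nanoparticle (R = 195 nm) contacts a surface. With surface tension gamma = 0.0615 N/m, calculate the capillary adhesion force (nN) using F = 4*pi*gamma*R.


Convert radius: R = 195 nm = 1.95e-07 m
F = 4 * pi * gamma * R
F = 4 * pi * 0.0615 * 1.95e-07
F = 1.50702e-07 N = 150.7022 nN

150.7022


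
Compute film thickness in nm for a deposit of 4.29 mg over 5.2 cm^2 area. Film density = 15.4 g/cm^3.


Convert: m = 4.29 mg = 4.2900e-06 kg, A = 5.2 cm^2 = 5.2000e-04 m^2, rho = 15.4 g/cm^3 = 15400 kg/m^3
t = m / (A * rho)
t = 4.2900e-06 / (5.2000e-04 * 15400)
t = 5.3571e-07 m = 535.7 nm

535.7


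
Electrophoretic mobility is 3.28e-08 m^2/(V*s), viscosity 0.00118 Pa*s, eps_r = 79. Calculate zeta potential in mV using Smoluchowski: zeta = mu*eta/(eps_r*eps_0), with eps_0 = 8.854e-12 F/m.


Smoluchowski equation: zeta = mu * eta / (eps_r * eps_0)
zeta = 3.28e-08 * 0.00118 / (79 * 8.854e-12)
zeta = 0.055334 V = 55.33 mV

55.33


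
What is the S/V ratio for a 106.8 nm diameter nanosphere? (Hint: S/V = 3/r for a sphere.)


Radius r = 106.8/2 = 53.4 nm
S/V = 3 / r = 3 / 53.4
S/V = 0.0562 nm^-1

0.0562


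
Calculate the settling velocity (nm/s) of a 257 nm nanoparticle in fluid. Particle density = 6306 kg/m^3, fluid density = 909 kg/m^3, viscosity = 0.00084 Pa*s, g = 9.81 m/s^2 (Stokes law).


Radius R = 257/2 nm = 1.285e-07 m
Density difference = 6306 - 909 = 5397 kg/m^3
v = 2 * R^2 * (rho_p - rho_f) * g / (9 * eta)
v = 2 * (1.285e-07)^2 * 5397 * 9.81 / (9 * 0.00084)
v = 2.31279e-07 m/s = 231.2788 nm/s

231.2788


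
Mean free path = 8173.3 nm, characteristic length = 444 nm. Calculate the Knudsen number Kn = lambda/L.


Knudsen number Kn = lambda / L
Kn = 8173.3 / 444
Kn = 18.4083

18.4083


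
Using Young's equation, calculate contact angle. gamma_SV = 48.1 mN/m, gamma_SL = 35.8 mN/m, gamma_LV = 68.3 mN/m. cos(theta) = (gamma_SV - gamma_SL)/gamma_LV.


cos(theta) = (gamma_SV - gamma_SL) / gamma_LV
cos(theta) = (48.1 - 35.8) / 68.3
cos(theta) = 0.180088
theta = arccos(0.180088) = 79.63 degrees

79.63


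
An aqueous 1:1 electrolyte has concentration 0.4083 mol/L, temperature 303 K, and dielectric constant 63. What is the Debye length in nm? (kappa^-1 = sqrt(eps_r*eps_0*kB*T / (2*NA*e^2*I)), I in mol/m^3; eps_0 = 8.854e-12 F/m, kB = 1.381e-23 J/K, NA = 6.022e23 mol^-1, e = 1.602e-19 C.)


Ionic strength I = 0.4083 * 1^2 * 1000 = 408.3 mol/m^3
kappa^-1 = sqrt(63 * 8.854e-12 * 1.381e-23 * 303 / (2 * 6.022e23 * (1.602e-19)^2 * 408.3))
kappa^-1 = 0.43 nm

0.43


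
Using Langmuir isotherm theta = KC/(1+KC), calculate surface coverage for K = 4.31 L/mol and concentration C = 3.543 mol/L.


Langmuir isotherm: theta = K*C / (1 + K*C)
K*C = 4.31 * 3.543 = 15.27033
theta = 15.27033 / (1 + 15.27033) = 15.27033 / 16.27033
theta = 0.9385

0.9385


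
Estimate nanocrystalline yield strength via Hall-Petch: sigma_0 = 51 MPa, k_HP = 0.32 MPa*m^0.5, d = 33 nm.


d = 33 nm = 3.3e-08 m
sqrt(d) = 0.000181659
Hall-Petch contribution = k / sqrt(d) = 0.32 / 0.000181659 = 1761.5 MPa
sigma = sigma_0 + k/sqrt(d) = 51 + 1761.5 = 1812.5 MPa

1812.5


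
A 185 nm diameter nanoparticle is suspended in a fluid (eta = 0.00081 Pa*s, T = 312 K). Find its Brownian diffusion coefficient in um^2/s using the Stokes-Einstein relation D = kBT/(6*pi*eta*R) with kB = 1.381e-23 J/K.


Radius R = 185/2 = 92.5 nm = 9.25e-08 m
D = kB*T / (6*pi*eta*R)
D = 1.381e-23 * 312 / (6 * pi * 0.00081 * 9.25e-08)
D = 3.05085e-12 m^2/s = 3.051 um^2/s

3.051


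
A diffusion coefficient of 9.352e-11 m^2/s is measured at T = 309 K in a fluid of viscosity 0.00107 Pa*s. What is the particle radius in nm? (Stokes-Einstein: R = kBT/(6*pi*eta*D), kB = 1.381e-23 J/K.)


Stokes-Einstein: R = kB*T / (6*pi*eta*D)
R = 1.381e-23 * 309 / (6 * pi * 0.00107 * 9.352e-11)
R = 2.26237e-09 m = 2.26 nm

2.26


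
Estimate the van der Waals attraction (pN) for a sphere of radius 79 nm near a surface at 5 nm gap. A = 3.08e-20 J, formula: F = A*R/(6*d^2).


Convert to SI: R = 79 nm = 7.9e-08 m, d = 5 nm = 5e-09 m
F = A * R / (6 * d^2)
F = 3.08e-20 * 7.9e-08 / (6 * (5e-09)^2)
F = 1.62213e-11 N = 16.221 pN

16.221


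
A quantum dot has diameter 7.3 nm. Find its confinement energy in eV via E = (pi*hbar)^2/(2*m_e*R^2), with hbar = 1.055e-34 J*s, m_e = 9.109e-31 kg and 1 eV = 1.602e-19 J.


Radius R = 7.3/2 = 3.65 nm = 3.65e-09 m
E = (pi * 1.055e-34)^2 / (2 * 9.109e-31 * (3.65e-09)^2)
E(J) = 4.52604e-21
E = E(J) / 1.602e-19 = 0.0283 eV

0.0283


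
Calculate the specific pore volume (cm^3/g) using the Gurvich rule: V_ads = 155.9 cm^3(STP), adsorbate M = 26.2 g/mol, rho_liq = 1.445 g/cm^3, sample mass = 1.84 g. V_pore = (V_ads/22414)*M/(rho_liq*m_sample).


Moles adsorbed n = V_ads / 22414 = 155.9 / 22414 = 6.955474e-03 mol
Liquid volume V_liq = n * M / rho_liq = 6.955474e-03 * 26.2 / 1.445 = 0.12611 cm^3
Specific pore volume V_pore = V_liq / m_sample = 0.12611 / 1.84
V_pore = 0.0685 cm^3/g

0.0685


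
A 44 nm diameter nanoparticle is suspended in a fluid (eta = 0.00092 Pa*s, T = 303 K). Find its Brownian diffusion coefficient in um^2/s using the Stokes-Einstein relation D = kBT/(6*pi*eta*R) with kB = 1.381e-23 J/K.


Radius R = 44/2 = 22 nm = 2.2e-08 m
D = kB*T / (6*pi*eta*R)
D = 1.381e-23 * 303 / (6 * pi * 0.00092 * 2.2e-08)
D = 1.09679e-11 m^2/s = 10.968 um^2/s

10.968


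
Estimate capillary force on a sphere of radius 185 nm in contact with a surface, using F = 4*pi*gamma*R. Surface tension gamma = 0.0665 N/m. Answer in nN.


Convert radius: R = 185 nm = 1.85e-07 m
F = 4 * pi * gamma * R
F = 4 * pi * 0.0665 * 1.85e-07
F = 1.54598e-07 N = 154.5978 nN

154.5978


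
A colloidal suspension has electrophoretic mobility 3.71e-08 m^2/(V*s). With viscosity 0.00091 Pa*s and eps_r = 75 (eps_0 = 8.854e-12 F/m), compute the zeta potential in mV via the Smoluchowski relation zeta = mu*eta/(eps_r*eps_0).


Smoluchowski equation: zeta = mu * eta / (eps_r * eps_0)
zeta = 3.71e-08 * 0.00091 / (75 * 8.854e-12)
zeta = 0.050841 V = 50.84 mV

50.84


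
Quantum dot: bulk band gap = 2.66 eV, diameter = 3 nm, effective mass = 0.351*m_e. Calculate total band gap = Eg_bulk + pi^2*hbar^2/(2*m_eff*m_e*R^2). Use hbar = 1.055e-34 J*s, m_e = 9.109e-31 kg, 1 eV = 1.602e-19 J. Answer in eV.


Radius R = 3/2 nm = 1.5e-09 m
Confinement energy dE = pi^2 * hbar^2 / (2 * m_eff * m_e * R^2)
dE = pi^2 * (1.055e-34)^2 / (2 * 0.351 * 9.109e-31 * (1.5e-09)^2) J, divided by 1.602e-19 J/eV
dE = 0.4766 eV
Total band gap = E_g(bulk) + dE = 2.66 + 0.4766 = 3.1366 eV

3.1366


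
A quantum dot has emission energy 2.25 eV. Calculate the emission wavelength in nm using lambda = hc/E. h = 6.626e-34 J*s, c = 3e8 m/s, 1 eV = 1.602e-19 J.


Convert energy: E = 2.25 eV = 2.25 * 1.602e-19 = 3.6045e-19 J
lambda = h*c / E = 6.626e-34 * 3e8 / 3.6045e-19
lambda = 5.51477e-07 m = 551.5 nm

551.5


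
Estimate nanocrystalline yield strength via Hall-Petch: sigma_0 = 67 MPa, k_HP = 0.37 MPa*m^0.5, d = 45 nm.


d = 45 nm = 4.5e-08 m
sqrt(d) = 0.000212132
Hall-Petch contribution = k / sqrt(d) = 0.37 / 0.000212132 = 1744.2 MPa
sigma = sigma_0 + k/sqrt(d) = 67 + 1744.2 = 1811.2 MPa

1811.2


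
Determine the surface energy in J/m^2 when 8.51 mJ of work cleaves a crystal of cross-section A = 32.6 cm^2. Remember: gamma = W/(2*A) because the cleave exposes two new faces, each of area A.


Convert: A = 32.6 cm^2 = 0.00326 m^2, W = 8.51 mJ = 0.00851 J
Cleaving exposes two faces of area A, so total new surface = 2*A and gamma = W / (2*A)
gamma = 0.00851 / (2 * 0.00326)
gamma = 1.305 J/m^2

1.305


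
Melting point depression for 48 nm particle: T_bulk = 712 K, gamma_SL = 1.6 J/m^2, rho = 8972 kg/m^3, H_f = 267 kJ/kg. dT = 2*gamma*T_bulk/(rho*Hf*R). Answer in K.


Radius R = 48/2 = 24 nm = 2.4e-08 m
Convert H_f = 267 kJ/kg = 267000 J/kg
dT = 2 * gamma_SL * T_bulk / (rho * H_f * R)
dT = 2 * 1.6 * 712 / (8972 * 267000 * 2.4e-08)
dT = 39.6 K

39.6


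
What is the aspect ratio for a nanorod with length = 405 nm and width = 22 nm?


Aspect ratio AR = length / diameter
AR = 405 / 22
AR = 18.41

18.41


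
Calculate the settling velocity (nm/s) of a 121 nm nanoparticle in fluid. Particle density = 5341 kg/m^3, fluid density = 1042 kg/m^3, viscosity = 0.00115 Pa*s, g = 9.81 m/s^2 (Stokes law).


Radius R = 121/2 nm = 6.05e-08 m
Density difference = 5341 - 1042 = 4299 kg/m^3
v = 2 * R^2 * (rho_p - rho_f) * g / (9 * eta)
v = 2 * (6.05e-08)^2 * 4299 * 9.81 / (9 * 0.00115)
v = 2.98289e-08 m/s = 29.8289 nm/s

29.8289


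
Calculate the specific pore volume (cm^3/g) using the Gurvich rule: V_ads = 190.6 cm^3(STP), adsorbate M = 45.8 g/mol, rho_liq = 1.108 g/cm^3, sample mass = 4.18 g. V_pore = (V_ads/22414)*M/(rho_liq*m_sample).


Moles adsorbed n = V_ads / 22414 = 190.6 / 22414 = 8.503614e-03 mol
Liquid volume V_liq = n * M / rho_liq = 8.503614e-03 * 45.8 / 1.108 = 0.35150 cm^3
Specific pore volume V_pore = V_liq / m_sample = 0.35150 / 4.18
V_pore = 0.0841 cm^3/g

0.0841


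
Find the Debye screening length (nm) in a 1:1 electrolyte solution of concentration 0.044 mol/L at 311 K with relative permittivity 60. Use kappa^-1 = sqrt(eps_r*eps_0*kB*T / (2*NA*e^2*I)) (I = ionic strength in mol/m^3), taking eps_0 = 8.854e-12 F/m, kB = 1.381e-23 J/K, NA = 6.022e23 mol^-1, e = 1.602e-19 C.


Ionic strength I = 0.044 * 1^2 * 1000 = 44 mol/m^3
kappa^-1 = sqrt(60 * 8.854e-12 * 1.381e-23 * 311 / (2 * 6.022e23 * (1.602e-19)^2 * 44))
kappa^-1 = 1.295 nm

1.295


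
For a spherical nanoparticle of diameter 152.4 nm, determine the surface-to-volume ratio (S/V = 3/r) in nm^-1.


Radius r = 152.4/2 = 76.2 nm
S/V = 3 / r = 3 / 76.2
S/V = 0.0394 nm^-1

0.0394


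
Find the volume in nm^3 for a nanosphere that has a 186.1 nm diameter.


Radius r = 186.1/2 = 93.05 nm
Volume V = (4/3) * pi * r^3
V = (4/3) * pi * (93.05)^3
V = 3374719.97 nm^3

3374719.97


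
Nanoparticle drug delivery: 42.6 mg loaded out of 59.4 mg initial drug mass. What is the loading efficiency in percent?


Drug loading efficiency = (drug loaded / drug initial) * 100
DLE = 42.6 / 59.4 * 100
DLE = 0.7172 * 100
DLE = 71.72%

71.72


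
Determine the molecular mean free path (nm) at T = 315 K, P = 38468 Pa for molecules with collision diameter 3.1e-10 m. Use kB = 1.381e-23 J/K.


Mean free path: lambda = kB*T / (sqrt(2) * pi * d^2 * P)
lambda = 1.381e-23 * 315 / (sqrt(2) * pi * (3.1e-10)^2 * 38468)
lambda = 2.6486e-07 m
lambda = 264.86 nm

264.86


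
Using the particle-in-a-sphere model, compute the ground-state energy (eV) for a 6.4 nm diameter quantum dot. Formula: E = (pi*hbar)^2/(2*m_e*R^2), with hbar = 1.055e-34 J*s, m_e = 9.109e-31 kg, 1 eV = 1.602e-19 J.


Radius R = 6.4/2 = 3.2 nm = 3.2e-09 m
E = (pi * 1.055e-34)^2 / (2 * 9.109e-31 * (3.2e-09)^2)
E(J) = 5.88849e-21
E = E(J) / 1.602e-19 = 0.0368 eV

0.0368


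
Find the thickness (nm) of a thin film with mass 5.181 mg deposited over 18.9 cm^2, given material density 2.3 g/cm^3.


Convert: m = 5.181 mg = 5.1810e-06 kg, A = 18.9 cm^2 = 1.8900e-03 m^2, rho = 2.3 g/cm^3 = 2300 kg/m^3
t = m / (A * rho)
t = 5.1810e-06 / (1.8900e-03 * 2300)
t = 1.1919e-06 m = 1191.9 nm

1191.9


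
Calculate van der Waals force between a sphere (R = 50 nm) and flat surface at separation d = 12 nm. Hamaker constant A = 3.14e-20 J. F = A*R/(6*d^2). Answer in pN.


Convert to SI: R = 50 nm = 5e-08 m, d = 12 nm = 1.2e-08 m
F = A * R / (6 * d^2)
F = 3.14e-20 * 5e-08 / (6 * (1.2e-08)^2)
F = 1.81713e-12 N = 1.817 pN

1.817


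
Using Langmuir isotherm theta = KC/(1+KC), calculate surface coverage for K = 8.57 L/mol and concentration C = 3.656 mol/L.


Langmuir isotherm: theta = K*C / (1 + K*C)
K*C = 8.57 * 3.656 = 31.33192
theta = 31.33192 / (1 + 31.33192) = 31.33192 / 32.33192
theta = 0.9691

0.9691


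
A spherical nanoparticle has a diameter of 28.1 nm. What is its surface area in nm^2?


Radius r = 28.1/2 = 14.05 nm
Surface area SA = 4 * pi * r^2
SA = 4 * pi * (14.05)^2
SA = 2480.63 nm^2

2480.63


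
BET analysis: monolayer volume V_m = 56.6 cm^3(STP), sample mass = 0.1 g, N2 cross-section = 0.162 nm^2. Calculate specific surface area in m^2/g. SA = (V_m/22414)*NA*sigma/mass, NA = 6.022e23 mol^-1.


Number of moles in monolayer = V_m / 22414 = 56.6 / 22414 = 0.00252521
Number of molecules = moles * NA = 0.00252521 * 6.022e23
SA = molecules * sigma / mass
SA = (56.6 / 22414) * 6.022e23 * 0.162e-18 / 0.1
SA = 2463.5 m^2/g

2463.5


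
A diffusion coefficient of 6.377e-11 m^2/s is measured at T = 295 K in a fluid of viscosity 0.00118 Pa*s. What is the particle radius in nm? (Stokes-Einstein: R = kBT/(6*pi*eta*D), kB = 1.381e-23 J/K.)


Stokes-Einstein: R = kB*T / (6*pi*eta*D)
R = 1.381e-23 * 295 / (6 * pi * 0.00118 * 6.377e-11)
R = 2.87221e-09 m = 2.87 nm

2.87


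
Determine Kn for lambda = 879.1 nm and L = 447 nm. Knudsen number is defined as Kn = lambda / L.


Knudsen number Kn = lambda / L
Kn = 879.1 / 447
Kn = 1.9667

1.9667


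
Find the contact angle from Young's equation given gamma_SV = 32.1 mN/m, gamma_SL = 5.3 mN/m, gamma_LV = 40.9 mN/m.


cos(theta) = (gamma_SV - gamma_SL) / gamma_LV
cos(theta) = (32.1 - 5.3) / 40.9
cos(theta) = 0.655257
theta = arccos(0.655257) = 49.06 degrees

49.06


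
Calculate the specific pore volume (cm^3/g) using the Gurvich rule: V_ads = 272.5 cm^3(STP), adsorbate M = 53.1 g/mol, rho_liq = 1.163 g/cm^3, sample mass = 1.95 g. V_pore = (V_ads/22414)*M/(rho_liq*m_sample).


Moles adsorbed n = V_ads / 22414 = 272.5 / 22414 = 1.215758e-02 mol
Liquid volume V_liq = n * M / rho_liq = 1.215758e-02 * 53.1 / 1.163 = 0.55509 cm^3
Specific pore volume V_pore = V_liq / m_sample = 0.55509 / 1.95
V_pore = 0.2847 cm^3/g

0.2847


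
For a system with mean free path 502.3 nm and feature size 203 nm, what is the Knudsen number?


Knudsen number Kn = lambda / L
Kn = 502.3 / 203
Kn = 2.4744

2.4744


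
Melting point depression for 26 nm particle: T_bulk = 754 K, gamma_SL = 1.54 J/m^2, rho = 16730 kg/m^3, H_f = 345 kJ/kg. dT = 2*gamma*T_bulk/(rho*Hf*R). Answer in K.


Radius R = 26/2 = 13 nm = 1.3e-08 m
Convert H_f = 345 kJ/kg = 345000 J/kg
dT = 2 * gamma_SL * T_bulk / (rho * H_f * R)
dT = 2 * 1.54 * 754 / (16730 * 345000 * 1.3e-08)
dT = 31.0 K

31.0


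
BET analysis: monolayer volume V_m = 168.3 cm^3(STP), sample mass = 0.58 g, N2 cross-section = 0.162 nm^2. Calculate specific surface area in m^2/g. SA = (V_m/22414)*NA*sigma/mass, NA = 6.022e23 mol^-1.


Number of moles in monolayer = V_m / 22414 = 168.3 / 22414 = 0.0075087
Number of molecules = moles * NA = 0.0075087 * 6.022e23
SA = molecules * sigma / mass
SA = (168.3 / 22414) * 6.022e23 * 0.162e-18 / 0.58
SA = 1263.0 m^2/g

1263.0


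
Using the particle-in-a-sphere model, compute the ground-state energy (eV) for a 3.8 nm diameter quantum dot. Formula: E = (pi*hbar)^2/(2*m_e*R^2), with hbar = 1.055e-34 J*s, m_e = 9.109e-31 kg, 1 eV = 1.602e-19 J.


Radius R = 3.8/2 = 1.9 nm = 1.9e-09 m
E = (pi * 1.055e-34)^2 / (2 * 9.109e-31 * (1.9e-09)^2)
E(J) = 1.67031e-20
E = E(J) / 1.602e-19 = 0.1043 eV

0.1043


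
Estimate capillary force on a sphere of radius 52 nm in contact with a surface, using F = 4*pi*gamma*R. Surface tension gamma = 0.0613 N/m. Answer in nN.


Convert radius: R = 52 nm = 5.2e-08 m
F = 4 * pi * gamma * R
F = 4 * pi * 0.0613 * 5.2e-08
F = 4.00566e-08 N = 40.0566 nN

40.0566


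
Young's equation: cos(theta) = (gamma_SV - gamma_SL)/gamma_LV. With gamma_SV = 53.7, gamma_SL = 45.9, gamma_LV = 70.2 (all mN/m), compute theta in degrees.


cos(theta) = (gamma_SV - gamma_SL) / gamma_LV
cos(theta) = (53.7 - 45.9) / 70.2
cos(theta) = 0.111111
theta = arccos(0.111111) = 83.62 degrees

83.62


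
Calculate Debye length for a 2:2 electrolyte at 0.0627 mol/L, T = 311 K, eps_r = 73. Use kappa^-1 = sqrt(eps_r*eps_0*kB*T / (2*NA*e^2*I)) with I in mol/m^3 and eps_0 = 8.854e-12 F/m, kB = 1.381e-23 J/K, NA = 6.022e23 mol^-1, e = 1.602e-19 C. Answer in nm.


Ionic strength I = 0.0627 * 2^2 * 1000 = 250.8 mol/m^3
kappa^-1 = sqrt(73 * 8.854e-12 * 1.381e-23 * 311 / (2 * 6.022e23 * (1.602e-19)^2 * 250.8))
kappa^-1 = 0.598 nm

0.598


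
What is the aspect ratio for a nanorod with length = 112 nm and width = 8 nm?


Aspect ratio AR = length / diameter
AR = 112 / 8
AR = 14.0

14.0


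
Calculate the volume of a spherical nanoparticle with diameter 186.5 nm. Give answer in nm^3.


Radius r = 186.5/2 = 93.25 nm
Volume V = (4/3) * pi * r^3
V = (4/3) * pi * (93.25)^3
V = 3396527.47 nm^3

3396527.47


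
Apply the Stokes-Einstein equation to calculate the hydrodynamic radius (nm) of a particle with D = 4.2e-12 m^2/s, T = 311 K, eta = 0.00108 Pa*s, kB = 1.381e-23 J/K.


Stokes-Einstein: R = kB*T / (6*pi*eta*D)
R = 1.381e-23 * 311 / (6 * pi * 0.00108 * 4.2e-12)
R = 5.02319e-08 m = 50.23 nm

50.23


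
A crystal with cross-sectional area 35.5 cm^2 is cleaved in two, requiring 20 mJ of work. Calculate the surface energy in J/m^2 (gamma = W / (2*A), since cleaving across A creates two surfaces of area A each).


Convert: A = 35.5 cm^2 = 0.00355 m^2, W = 20 mJ = 0.02 J
Cleaving exposes two faces of area A, so total new surface = 2*A and gamma = W / (2*A)
gamma = 0.02 / (2 * 0.00355)
gamma = 2.817 J/m^2

2.817


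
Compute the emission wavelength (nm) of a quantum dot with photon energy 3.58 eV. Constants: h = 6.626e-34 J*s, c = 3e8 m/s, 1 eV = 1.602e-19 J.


Convert energy: E = 3.58 eV = 3.58 * 1.602e-19 = 5.73516e-19 J
lambda = h*c / E = 6.626e-34 * 3e8 / 5.73516e-19
lambda = 3.46599e-07 m = 346.6 nm

346.6


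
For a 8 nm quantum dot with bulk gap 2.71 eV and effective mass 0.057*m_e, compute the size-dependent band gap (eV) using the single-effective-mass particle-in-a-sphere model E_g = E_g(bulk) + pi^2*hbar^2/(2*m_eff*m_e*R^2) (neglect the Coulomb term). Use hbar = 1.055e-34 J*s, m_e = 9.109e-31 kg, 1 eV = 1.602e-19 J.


Radius R = 8/2 nm = 4e-09 m
Confinement energy dE = pi^2 * hbar^2 / (2 * m_eff * m_e * R^2)
dE = pi^2 * (1.055e-34)^2 / (2 * 0.057 * 9.109e-31 * (4e-09)^2) J, divided by 1.602e-19 J/eV
dE = 0.4127 eV
Total band gap = E_g(bulk) + dE = 2.71 + 0.4127 = 3.1227 eV

3.1227


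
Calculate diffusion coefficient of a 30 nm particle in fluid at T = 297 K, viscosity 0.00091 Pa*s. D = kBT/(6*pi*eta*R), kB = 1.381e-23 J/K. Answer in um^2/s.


Radius R = 30/2 = 15 nm = 1.5e-08 m
D = kB*T / (6*pi*eta*R)
D = 1.381e-23 * 297 / (6 * pi * 0.00091 * 1.5e-08)
D = 1.5941e-11 m^2/s = 15.941 um^2/s

15.941


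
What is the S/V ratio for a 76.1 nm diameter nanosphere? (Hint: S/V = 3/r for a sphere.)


Radius r = 76.1/2 = 38.05 nm
S/V = 3 / r = 3 / 38.05
S/V = 0.0788 nm^-1

0.0788


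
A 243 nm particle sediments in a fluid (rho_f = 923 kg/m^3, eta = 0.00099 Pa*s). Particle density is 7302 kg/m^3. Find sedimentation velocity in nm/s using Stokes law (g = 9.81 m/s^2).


Radius R = 243/2 nm = 1.215e-07 m
Density difference = 7302 - 923 = 6379 kg/m^3
v = 2 * R^2 * (rho_p - rho_f) * g / (9 * eta)
v = 2 * (1.215e-07)^2 * 6379 * 9.81 / (9 * 0.00099)
v = 2.07361e-07 m/s = 207.3607 nm/s

207.3607


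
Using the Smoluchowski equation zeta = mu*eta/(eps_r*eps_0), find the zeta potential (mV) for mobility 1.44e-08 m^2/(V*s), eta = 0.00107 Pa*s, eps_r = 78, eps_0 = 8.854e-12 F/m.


Smoluchowski equation: zeta = mu * eta / (eps_r * eps_0)
zeta = 1.44e-08 * 0.00107 / (78 * 8.854e-12)
zeta = 0.022311 V = 22.31 mV

22.31


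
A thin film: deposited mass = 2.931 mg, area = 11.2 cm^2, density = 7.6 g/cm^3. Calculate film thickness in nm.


Convert: m = 2.931 mg = 2.9310e-06 kg, A = 11.2 cm^2 = 1.1200e-03 m^2, rho = 7.6 g/cm^3 = 7600 kg/m^3
t = m / (A * rho)
t = 2.9310e-06 / (1.1200e-03 * 7600)
t = 3.4434e-07 m = 344.3 nm

344.3


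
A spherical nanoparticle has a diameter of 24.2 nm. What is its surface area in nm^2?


Radius r = 24.2/2 = 12.1 nm
Surface area SA = 4 * pi * r^2
SA = 4 * pi * (12.1)^2
SA = 1839.84 nm^2

1839.84


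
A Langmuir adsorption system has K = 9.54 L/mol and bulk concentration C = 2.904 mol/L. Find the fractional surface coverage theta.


Langmuir isotherm: theta = K*C / (1 + K*C)
K*C = 9.54 * 2.904 = 27.70416
theta = 27.70416 / (1 + 27.70416) = 27.70416 / 28.70416
theta = 0.9652

0.9652


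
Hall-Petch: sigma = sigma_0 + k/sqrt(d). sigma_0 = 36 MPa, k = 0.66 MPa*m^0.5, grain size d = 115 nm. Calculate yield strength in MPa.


d = 115 nm = 1.15e-07 m
sqrt(d) = 0.0003391165
Hall-Petch contribution = k / sqrt(d) = 0.66 / 0.0003391165 = 1946.2 MPa
sigma = sigma_0 + k/sqrt(d) = 36 + 1946.2 = 1982.2 MPa

1982.2


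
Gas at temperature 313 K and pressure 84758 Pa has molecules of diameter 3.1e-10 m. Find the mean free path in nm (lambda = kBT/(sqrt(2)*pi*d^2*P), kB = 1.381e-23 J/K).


Mean free path: lambda = kB*T / (sqrt(2) * pi * d^2 * P)
lambda = 1.381e-23 * 313 / (sqrt(2) * pi * (3.1e-10)^2 * 84758)
lambda = 1.19445e-07 m
lambda = 119.45 nm

119.45


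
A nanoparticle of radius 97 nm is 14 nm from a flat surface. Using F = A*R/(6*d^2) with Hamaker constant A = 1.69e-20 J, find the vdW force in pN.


Convert to SI: R = 97 nm = 9.7e-08 m, d = 14 nm = 1.4e-08 m
F = A * R / (6 * d^2)
F = 1.69e-20 * 9.7e-08 / (6 * (1.4e-08)^2)
F = 1.39396e-12 N = 1.394 pN

1.394


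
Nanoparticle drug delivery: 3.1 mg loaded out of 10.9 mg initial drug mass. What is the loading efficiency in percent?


Drug loading efficiency = (drug loaded / drug initial) * 100
DLE = 3.1 / 10.9 * 100
DLE = 0.2844 * 100
DLE = 28.44%

28.44


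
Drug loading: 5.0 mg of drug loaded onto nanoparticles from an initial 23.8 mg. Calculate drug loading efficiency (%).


Drug loading efficiency = (drug loaded / drug initial) * 100
DLE = 5.0 / 23.8 * 100
DLE = 0.2101 * 100
DLE = 21.01%

21.01


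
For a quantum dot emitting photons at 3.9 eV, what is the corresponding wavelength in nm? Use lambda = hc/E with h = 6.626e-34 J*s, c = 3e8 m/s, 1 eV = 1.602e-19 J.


Convert energy: E = 3.9 eV = 3.9 * 1.602e-19 = 6.2478e-19 J
lambda = h*c / E = 6.626e-34 * 3e8 / 6.2478e-19
lambda = 3.1816e-07 m = 318.2 nm

318.2


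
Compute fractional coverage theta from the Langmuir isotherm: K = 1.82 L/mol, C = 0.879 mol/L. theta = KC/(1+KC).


Langmuir isotherm: theta = K*C / (1 + K*C)
K*C = 1.82 * 0.879 = 1.59978
theta = 1.59978 / (1 + 1.59978) = 1.59978 / 2.59978
theta = 0.6154

0.6154


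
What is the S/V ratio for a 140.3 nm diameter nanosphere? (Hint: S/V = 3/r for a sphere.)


Radius r = 140.3/2 = 70.15 nm
S/V = 3 / r = 3 / 70.15
S/V = 0.0428 nm^-1

0.0428


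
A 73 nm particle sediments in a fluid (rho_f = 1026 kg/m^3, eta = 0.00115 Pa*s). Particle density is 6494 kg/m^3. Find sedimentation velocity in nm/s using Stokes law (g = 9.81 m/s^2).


Radius R = 73/2 nm = 3.65e-08 m
Density difference = 6494 - 1026 = 5468 kg/m^3
v = 2 * R^2 * (rho_p - rho_f) * g / (9 * eta)
v = 2 * (3.65e-08)^2 * 5468 * 9.81 / (9 * 0.00115)
v = 1.38093e-08 m/s = 13.8093 nm/s

13.8093


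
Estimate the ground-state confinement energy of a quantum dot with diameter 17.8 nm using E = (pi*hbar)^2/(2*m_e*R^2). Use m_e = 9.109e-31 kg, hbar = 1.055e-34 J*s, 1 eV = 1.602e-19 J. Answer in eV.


Radius R = 17.8/2 = 8.9 nm = 8.9e-09 m
E = (pi * 1.055e-34)^2 / (2 * 9.109e-31 * (8.9e-09)^2)
E(J) = 7.61244e-22
E = E(J) / 1.602e-19 = 0.0048 eV

0.0048


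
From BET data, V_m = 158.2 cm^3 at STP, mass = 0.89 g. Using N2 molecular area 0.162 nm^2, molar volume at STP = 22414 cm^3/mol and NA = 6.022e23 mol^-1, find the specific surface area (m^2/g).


Number of moles in monolayer = V_m / 22414 = 158.2 / 22414 = 0.00705809
Number of molecules = moles * NA = 0.00705809 * 6.022e23
SA = molecules * sigma / mass
SA = (158.2 / 22414) * 6.022e23 * 0.162e-18 / 0.89
SA = 773.7 m^2/g

773.7


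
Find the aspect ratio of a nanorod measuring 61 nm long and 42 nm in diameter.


Aspect ratio AR = length / diameter
AR = 61 / 42
AR = 1.45

1.45


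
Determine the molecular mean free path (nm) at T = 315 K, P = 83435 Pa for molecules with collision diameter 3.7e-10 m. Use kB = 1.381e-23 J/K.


Mean free path: lambda = kB*T / (sqrt(2) * pi * d^2 * P)
lambda = 1.381e-23 * 315 / (sqrt(2) * pi * (3.7e-10)^2 * 83435)
lambda = 8.57211e-08 m
lambda = 85.72 nm

85.72


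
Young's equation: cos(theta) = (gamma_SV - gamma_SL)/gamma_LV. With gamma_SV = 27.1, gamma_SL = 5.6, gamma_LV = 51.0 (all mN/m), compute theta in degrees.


cos(theta) = (gamma_SV - gamma_SL) / gamma_LV
cos(theta) = (27.1 - 5.6) / 51.0
cos(theta) = 0.421569
theta = arccos(0.421569) = 65.07 degrees

65.07


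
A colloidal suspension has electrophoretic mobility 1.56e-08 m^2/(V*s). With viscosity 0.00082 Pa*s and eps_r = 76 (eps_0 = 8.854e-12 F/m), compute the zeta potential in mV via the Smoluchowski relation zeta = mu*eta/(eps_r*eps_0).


Smoluchowski equation: zeta = mu * eta / (eps_r * eps_0)
zeta = 1.56e-08 * 0.00082 / (76 * 8.854e-12)
zeta = 0.01901 V = 19.01 mV

19.01


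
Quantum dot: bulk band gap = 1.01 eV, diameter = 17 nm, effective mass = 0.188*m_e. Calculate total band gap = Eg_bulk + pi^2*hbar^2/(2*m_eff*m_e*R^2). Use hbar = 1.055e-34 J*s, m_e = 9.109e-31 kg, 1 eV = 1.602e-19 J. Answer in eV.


Radius R = 17/2 nm = 8.5e-09 m
Confinement energy dE = pi^2 * hbar^2 / (2 * m_eff * m_e * R^2)
dE = pi^2 * (1.055e-34)^2 / (2 * 0.188 * 9.109e-31 * (8.5e-09)^2) J, divided by 1.602e-19 J/eV
dE = 0.0277 eV
Total band gap = E_g(bulk) + dE = 1.01 + 0.0277 = 1.0377 eV

1.0377


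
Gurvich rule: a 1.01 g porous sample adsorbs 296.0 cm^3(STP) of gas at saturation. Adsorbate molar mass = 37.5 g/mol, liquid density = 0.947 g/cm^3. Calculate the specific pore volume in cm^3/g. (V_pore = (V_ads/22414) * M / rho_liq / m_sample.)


Moles adsorbed n = V_ads / 22414 = 296.0 / 22414 = 1.320603e-02 mol
Liquid volume V_liq = n * M / rho_liq = 1.320603e-02 * 37.5 / 0.947 = 0.52294 cm^3
Specific pore volume V_pore = V_liq / m_sample = 0.52294 / 1.01
V_pore = 0.5178 cm^3/g

0.5178


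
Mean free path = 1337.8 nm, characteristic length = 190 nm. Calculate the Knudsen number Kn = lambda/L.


Knudsen number Kn = lambda / L
Kn = 1337.8 / 190
Kn = 7.0411

7.0411


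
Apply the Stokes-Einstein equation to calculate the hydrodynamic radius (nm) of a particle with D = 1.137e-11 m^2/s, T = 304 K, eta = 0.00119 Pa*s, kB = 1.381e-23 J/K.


Stokes-Einstein: R = kB*T / (6*pi*eta*D)
R = 1.381e-23 * 304 / (6 * pi * 0.00119 * 1.137e-11)
R = 1.64611e-08 m = 16.46 nm

16.46


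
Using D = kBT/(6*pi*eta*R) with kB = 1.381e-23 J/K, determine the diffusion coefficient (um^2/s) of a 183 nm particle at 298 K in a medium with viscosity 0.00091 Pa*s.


Radius R = 183/2 = 91.5 nm = 9.15e-08 m
D = kB*T / (6*pi*eta*R)
D = 1.381e-23 * 298 / (6 * pi * 0.00091 * 9.15e-08)
D = 2.62208e-12 m^2/s = 2.622 um^2/s

2.622


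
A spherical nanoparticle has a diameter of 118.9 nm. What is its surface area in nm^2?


Radius r = 118.9/2 = 59.45 nm
Surface area SA = 4 * pi * r^2
SA = 4 * pi * (59.45)^2
SA = 44413.36 nm^2

44413.36


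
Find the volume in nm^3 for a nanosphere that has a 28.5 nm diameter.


Radius r = 28.5/2 = 14.25 nm
Volume V = (4/3) * pi * r^3
V = (4/3) * pi * (14.25)^3
V = 12120.85 nm^3

12120.85


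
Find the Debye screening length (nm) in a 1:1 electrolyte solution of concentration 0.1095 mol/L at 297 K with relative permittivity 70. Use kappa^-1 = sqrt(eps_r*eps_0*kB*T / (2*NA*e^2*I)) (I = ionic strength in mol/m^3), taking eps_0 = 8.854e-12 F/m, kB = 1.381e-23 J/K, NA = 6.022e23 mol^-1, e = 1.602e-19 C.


Ionic strength I = 0.1095 * 1^2 * 1000 = 109.5 mol/m^3
kappa^-1 = sqrt(70 * 8.854e-12 * 1.381e-23 * 297 / (2 * 6.022e23 * (1.602e-19)^2 * 109.5))
kappa^-1 = 0.867 nm

0.867


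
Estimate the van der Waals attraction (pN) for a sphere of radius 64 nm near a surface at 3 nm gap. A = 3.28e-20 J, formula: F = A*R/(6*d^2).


Convert to SI: R = 64 nm = 6.4e-08 m, d = 3 nm = 3e-09 m
F = A * R / (6 * d^2)
F = 3.28e-20 * 6.4e-08 / (6 * (3e-09)^2)
F = 3.88741e-11 N = 38.874 pN

38.874


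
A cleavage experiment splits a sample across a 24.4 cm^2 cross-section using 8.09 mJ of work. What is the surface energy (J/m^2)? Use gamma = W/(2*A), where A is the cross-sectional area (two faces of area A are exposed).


Convert: A = 24.4 cm^2 = 0.00244 m^2, W = 8.09 mJ = 0.00809 J
Cleaving exposes two faces of area A, so total new surface = 2*A and gamma = W / (2*A)
gamma = 0.00809 / (2 * 0.00244)
gamma = 1.658 J/m^2

1.658


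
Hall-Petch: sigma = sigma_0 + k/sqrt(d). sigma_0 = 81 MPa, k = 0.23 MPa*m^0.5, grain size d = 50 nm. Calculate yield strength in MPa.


d = 50 nm = 5e-08 m
sqrt(d) = 0.0002236068
Hall-Petch contribution = k / sqrt(d) = 0.23 / 0.0002236068 = 1028.6 MPa
sigma = sigma_0 + k/sqrt(d) = 81 + 1028.6 = 1109.6 MPa

1109.6


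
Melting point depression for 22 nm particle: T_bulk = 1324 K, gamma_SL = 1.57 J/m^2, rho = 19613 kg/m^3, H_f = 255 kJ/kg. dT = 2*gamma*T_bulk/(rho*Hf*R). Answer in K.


Radius R = 22/2 = 11 nm = 1.1e-08 m
Convert H_f = 255 kJ/kg = 255000 J/kg
dT = 2 * gamma_SL * T_bulk / (rho * H_f * R)
dT = 2 * 1.57 * 1324 / (19613 * 255000 * 1.1e-08)
dT = 75.6 K

75.6


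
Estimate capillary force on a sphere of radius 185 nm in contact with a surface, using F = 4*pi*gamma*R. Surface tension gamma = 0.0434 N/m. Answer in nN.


Convert radius: R = 185 nm = 1.85e-07 m
F = 4 * pi * gamma * R
F = 4 * pi * 0.0434 * 1.85e-07
F = 1.00895e-07 N = 100.8954 nN

100.8954


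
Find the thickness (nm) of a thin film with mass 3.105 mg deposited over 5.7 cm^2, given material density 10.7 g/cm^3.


Convert: m = 3.105 mg = 3.1050e-06 kg, A = 5.7 cm^2 = 5.7000e-04 m^2, rho = 10.7 g/cm^3 = 10700 kg/m^3
t = m / (A * rho)
t = 3.1050e-06 / (5.7000e-04 * 10700)
t = 5.0910e-07 m = 509.1 nm

509.1


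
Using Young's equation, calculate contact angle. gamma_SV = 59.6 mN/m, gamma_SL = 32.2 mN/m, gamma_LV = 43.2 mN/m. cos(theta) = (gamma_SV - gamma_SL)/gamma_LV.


cos(theta) = (gamma_SV - gamma_SL) / gamma_LV
cos(theta) = (59.6 - 32.2) / 43.2
cos(theta) = 0.634259
theta = arccos(0.634259) = 50.63 degrees

50.63
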